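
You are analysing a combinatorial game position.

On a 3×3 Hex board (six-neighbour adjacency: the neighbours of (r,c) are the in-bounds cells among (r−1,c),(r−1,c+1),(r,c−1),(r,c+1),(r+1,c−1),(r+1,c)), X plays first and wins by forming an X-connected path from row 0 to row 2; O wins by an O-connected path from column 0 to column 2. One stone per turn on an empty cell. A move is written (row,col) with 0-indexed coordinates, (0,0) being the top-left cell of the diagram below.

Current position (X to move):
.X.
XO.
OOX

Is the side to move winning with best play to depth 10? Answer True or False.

[.X./XO./OOX] X move#1: (0,0):-1/XX./XO./OOX*, (0,2):-1/.XX/XO./OOX, (1,2):-1/.X./XOX/OOX
[XX./XO./OOX] O move#2: (0,2):+1/XXO/XO./OOX*, (1,2):+1/XX./XOO/OOX
[XXO/XO./OOX] end (terminal -1, X#3); searched .X./XO./OOX to 10

X winning at [.X./XO./OOX]: False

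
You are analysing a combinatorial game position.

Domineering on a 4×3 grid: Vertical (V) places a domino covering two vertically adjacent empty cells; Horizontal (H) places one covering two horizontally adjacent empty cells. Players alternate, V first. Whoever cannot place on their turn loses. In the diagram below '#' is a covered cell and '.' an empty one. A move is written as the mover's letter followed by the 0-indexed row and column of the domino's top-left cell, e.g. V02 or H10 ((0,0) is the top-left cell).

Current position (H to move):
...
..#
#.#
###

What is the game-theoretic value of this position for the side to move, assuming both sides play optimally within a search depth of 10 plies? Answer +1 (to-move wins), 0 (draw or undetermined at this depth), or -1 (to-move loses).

p1 H@[.../..#/#.#/###]: H00[##./..#/#.#/###]-1 H01[.##/..#/#.#/###]-1 H10[.../###/#.#/###]+1*
p2 V@[.../###/#.#/###] terminal -1; root [.../..#/#.#/###] d10

value(.../..#/#.#/###, H) = +1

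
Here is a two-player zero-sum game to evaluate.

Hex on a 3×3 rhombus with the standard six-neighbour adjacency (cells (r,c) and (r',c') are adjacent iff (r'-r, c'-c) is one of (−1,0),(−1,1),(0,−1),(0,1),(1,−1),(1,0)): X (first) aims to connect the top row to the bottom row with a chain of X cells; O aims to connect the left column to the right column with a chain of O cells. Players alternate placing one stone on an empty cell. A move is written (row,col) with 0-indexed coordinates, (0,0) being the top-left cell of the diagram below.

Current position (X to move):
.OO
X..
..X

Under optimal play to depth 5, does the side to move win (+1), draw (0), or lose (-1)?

[.OO/X../..X] X move#1: (0,0):+1/XOO/X../..X*, (1,1):-1/.OO/XX./..X, (1,2):-1/.OO/X.X/..X, (2,0):-1/.OO/X../X.X, (2,1):-1/.OO/X../.XX
[XOO/X../..X] O move#2: (1,1):-1/XOO/XO./..X*, (1,2):-1/XOO/X.O/..X, (2,0):-1/XOO/X../O.X, (2,1):-1/XOO/X../.OX
[XOO/XO./..X] X move#3: (1,2):-1/XOO/XOX/..X, (2,0):+1/XOO/XO./X.X*, (2,1):-1/XOO/XO./.XX
[XOO/XO./X.X] end (terminal -1, O#4); searched .OO/X../..X to 5

value(.OO/X../..X, X) = +1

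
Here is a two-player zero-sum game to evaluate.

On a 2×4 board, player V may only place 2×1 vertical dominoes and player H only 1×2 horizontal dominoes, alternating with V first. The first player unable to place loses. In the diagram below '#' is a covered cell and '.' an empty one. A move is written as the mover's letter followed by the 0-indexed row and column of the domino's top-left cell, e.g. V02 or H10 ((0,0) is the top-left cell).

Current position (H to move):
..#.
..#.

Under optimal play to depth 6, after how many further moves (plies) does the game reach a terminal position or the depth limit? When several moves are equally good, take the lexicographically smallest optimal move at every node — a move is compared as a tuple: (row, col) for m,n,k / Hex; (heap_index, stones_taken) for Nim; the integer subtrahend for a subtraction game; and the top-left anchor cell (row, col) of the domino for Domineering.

PV length from [..#./..#.]: 3 plies

[..#./..#.] H move#1: H00:+1/###./..#.*, H10:+1/..#./###.
[###./..#.] V move#2: V03:-1/####/..##*
[####/..##] H move#3: H10:+1/####/####*
[####/####] end (terminal -1, V#4); searched ..#./..#. to 6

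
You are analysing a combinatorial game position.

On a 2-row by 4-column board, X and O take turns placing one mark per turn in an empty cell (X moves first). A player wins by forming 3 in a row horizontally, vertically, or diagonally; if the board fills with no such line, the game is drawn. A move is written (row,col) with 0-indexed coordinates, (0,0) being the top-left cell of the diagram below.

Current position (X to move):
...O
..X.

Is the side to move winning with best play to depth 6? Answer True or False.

ply 1, X at ...O/..X. | (0,0)=+0→X..O/..X.; (0,1)=+0→.X.O/..X.; (0,2)=+0→..XO/..X.; (1,0)=+0→...O/X.X.; (1,1)=+1→...O/.XX.*; (1,3)=+0→...O/..XX
ply 2, O at ...O/.XX. | (0,0)=-1→O..O/.XX.*; (0,1)=-1→.O.O/.XX.; (0,2)=-1→..OO/.XX.; (1,0)=-1→...O/OXX.; (1,3)=-1→...O/.XXO
ply 3, X at O..O/.XX. | (0,1)=+1→OX.O/.XX.*; (0,2)=+1→O.XO/.XX.; (1,0)=+1→O..O/XXX.; (1,3)=+1→O..O/.XXX
ply 4, O at OX.O/.XX. | (0,2)=-1→OXOO/.XX.*; (1,0)=-1→OX.O/OXX.; (1,3)=-1→OX.O/.XXO
ply 5, X at OXOO/.XX. | (1,0)=+1→OXOO/XXX.*; (1,3)=+1→OXOO/.XXX
ply 6: OXOO/XXX. is terminal -1 (O); from ...O/..X. depth 6

X winning at [...O/..X.]: True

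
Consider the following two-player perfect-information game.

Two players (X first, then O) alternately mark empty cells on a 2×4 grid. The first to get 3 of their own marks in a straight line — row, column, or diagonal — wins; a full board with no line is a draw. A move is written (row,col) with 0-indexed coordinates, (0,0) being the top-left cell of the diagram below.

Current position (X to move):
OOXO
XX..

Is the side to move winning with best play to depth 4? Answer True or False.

X winning at [OOXO/XX..]: True

[OOXO/XX..] X move#1: (1,2):+1/OOXO/XXX.*, (1,3):+0/OOXO/XX.X
[OOXO/XXX.] end (terminal -1, O#2); searched OOXO/XX.. to 4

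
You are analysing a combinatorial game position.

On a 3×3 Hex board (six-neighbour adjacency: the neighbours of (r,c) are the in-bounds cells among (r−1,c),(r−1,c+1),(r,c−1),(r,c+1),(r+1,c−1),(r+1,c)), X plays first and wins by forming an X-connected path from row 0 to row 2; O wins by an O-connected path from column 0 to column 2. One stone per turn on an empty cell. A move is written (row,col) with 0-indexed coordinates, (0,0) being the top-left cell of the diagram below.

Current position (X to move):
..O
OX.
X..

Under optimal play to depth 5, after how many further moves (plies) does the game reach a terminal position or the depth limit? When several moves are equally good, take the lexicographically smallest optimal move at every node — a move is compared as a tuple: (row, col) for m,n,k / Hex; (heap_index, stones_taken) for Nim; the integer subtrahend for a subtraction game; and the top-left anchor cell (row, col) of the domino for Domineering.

PV length from [..O/OX./X..]: 1 ply

[..O/OX./X..] X move#1: (0,0):-1/X.O/OX./X.., (0,1):+1/.XO/OX./X..*, (1,2):-1/..O/OXX/X.., (2,1):-1/..O/OX./XX., (2,2):-1/..O/OX./X.X
[.XO/OX./X..] end (terminal -1, O#2); searched ..O/OX./X.. to 5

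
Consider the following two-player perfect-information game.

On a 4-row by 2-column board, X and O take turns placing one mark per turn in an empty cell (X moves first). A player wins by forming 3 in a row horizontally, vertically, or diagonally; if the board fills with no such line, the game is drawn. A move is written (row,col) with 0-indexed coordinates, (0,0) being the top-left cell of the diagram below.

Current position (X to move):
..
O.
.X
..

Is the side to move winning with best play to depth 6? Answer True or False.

p1 X@[../O./.X/..]: (0,0)[X./O./.X/..]+0 (0,1)[.X/O./.X/..]+0 (1,1)[../OX/.X/..]+1* (2,0)[../O./XX/..]+0 (3,0)[../O./.X/X.]+0 (3,1)[../O./.X/.X]+0
p2 O@[../OX/.X/..]: (0,0)[O./OX/.X/..]-1* (0,1)[.O/OX/.X/..]-1 (2,0)[../OX/OX/..]-1 (3,0)[../OX/.X/O.]-1 (3,1)[../OX/.X/.O]-1
p3 X@[O./OX/.X/..]: (0,1)[OX/OX/.X/..]+1* (2,0)[O./OX/XX/..]+1 (3,0)[O./OX/.X/X.]-1 (3,1)[O./OX/.X/.X]+1
p4 O@[OX/OX/.X/..] terminal -1; root [../O./.X/..] d6

X winning at [../O./.X/..]: True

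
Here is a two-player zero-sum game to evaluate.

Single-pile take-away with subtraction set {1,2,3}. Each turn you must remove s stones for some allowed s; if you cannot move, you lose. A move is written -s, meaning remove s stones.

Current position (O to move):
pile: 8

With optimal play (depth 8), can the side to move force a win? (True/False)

O winning at [8]: False

ply 1, O at 8 | -1=-1→7*; -2=-1→6; -3=-1→5
ply 2, X at 7 | -1=-1→6; -2=-1→5; -3=+1→4*
ply 3, O at 4 | -1=-1→3*; -2=-1→2; -3=-1→1
ply 4, X at 3 | -1=-1→2; -2=-1→1; -3=+1→0*
ply 5: 0 is terminal -1 (O); from 8 depth 8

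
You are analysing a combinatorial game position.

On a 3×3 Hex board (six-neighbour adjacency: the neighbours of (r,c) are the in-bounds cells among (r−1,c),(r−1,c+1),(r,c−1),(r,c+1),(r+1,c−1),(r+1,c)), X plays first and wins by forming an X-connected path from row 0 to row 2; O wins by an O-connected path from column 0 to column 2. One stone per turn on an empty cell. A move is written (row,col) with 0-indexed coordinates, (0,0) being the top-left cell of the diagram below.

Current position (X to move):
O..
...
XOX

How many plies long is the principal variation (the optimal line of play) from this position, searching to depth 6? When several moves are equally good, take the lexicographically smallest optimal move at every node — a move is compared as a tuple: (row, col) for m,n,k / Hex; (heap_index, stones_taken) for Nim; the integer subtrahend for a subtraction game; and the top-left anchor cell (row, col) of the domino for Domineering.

PV length from [O../.../XOX]: 3 plies

p1 X@[O../.../XOX]: (0,1)[OX./.../XOX]+1* (0,2)[O.X/.../XOX]+1 (1,0)[O../X../XOX]+1 (1,1)[O../.X./XOX]+1 (1,2)[O../..X/XOX]+1
p2 O@[OX./.../XOX]: (0,2)[OXO/.../XOX]-1* (1,0)[OX./O../XOX]-1 (1,1)[OX./.O./XOX]-1 (1,2)[OX./..O/XOX]-1
p3 X@[OXO/.../XOX]: (1,0)[OXO/X../XOX]+1* (1,1)[OXO/.X./XOX]+1 (1,2)[OXO/..X/XOX]+1
p4 O@[OXO/X../XOX] terminal -1; root [O../.../XOX] d6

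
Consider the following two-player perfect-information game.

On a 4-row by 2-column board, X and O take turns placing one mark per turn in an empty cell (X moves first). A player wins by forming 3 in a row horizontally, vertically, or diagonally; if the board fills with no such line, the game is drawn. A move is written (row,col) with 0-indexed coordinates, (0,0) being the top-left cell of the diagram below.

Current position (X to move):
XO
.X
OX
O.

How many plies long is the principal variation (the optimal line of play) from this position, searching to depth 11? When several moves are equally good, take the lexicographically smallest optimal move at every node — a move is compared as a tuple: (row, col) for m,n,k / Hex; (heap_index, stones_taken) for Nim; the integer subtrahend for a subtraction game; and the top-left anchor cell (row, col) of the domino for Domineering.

p1 X@[XO/.X/OX/O.]: (1,0)[XO/XX/OX/O.]+0 (3,1)[XO/.X/OX/OX]+1*
p2 O@[XO/.X/OX/OX] terminal -1; root [XO/.X/OX/O.] d11

PV length from [XO/.X/OX/O.]: 1 ply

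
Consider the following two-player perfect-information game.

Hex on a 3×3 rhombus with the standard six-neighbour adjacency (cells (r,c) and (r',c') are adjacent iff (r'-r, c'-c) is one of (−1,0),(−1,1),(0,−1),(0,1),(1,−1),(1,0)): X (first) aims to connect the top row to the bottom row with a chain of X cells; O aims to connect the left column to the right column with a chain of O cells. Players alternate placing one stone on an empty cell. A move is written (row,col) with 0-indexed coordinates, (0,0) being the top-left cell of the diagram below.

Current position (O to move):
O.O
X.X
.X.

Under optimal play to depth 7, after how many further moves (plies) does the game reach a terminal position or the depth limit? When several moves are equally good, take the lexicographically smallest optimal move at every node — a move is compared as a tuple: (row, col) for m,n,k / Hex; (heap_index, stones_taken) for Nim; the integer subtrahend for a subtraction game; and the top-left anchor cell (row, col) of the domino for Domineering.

[O.O/X.X/.X.] O move#1: (0,1):+1/OOO/X.X/.X.*, (1,1):+1/O.O/XOX/.X., (2,0):+1/O.O/X.X/OX., (2,2):-1/O.O/X.X/.XO
[OOO/X.X/.X.] end (terminal -1, X#2); searched O.O/X.X/.X. to 7

PV length from [O.O/X.X/.X.]: 1 ply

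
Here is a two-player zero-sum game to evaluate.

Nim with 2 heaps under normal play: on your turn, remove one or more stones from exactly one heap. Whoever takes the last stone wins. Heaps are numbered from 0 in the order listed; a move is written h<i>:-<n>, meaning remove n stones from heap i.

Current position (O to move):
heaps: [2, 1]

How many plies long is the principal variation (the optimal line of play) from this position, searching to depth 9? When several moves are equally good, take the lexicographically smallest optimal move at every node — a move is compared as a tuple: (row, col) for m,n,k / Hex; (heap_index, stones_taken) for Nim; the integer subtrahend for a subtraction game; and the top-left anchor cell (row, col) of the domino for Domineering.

p1 O@[(2,1)]: h0:-1[(1,1)]+1* h0:-2[(0,1)]-1 h1:-1[(2,0)]-1
p2 X@[(1,1)]: h0:-1[(0,1)]-1* h1:-1[(1,0)]-1
p3 O@[(0,1)]: h1:-1[(0,0)]+1*
p4 X@[(0,0)] terminal -1; root [(2,1)] d9

PV length from [(2,1)]: 3 plies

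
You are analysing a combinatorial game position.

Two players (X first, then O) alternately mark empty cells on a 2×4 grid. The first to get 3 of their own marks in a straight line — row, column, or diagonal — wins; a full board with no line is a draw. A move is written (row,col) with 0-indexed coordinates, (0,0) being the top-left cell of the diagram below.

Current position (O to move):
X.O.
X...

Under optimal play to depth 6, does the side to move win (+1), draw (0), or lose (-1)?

ply 1, O at X.O./X... | (0,1)=+0→XOO./X...*; (0,3)=+0→X.OO/X...; (1,1)=+0→X.O./XO..; (1,2)=+0→X.O./X.O.; (1,3)=+0→X.O./X..O
ply 2, X at XOO./X... | (0,3)=+0→XOOX/X...*; (1,1)=-1→XOO./XX..; (1,2)=-1→XOO./X.X.; (1,3)=-1→XOO./X..X
ply 3, O at XOOX/X... | (1,1)=+0→XOOX/XO..*; (1,2)=+0→XOOX/X.O.; (1,3)=+0→XOOX/X..O
ply 4, X at XOOX/XO.. | (1,2)=+0→XOOX/XOX.*; (1,3)=+0→XOOX/XO.X
ply 5, O at XOOX/XOX. | (1,3)=+0→XOOX/XOXO*
ply 6: XOOX/XOXO is terminal +0 (X); from X.O./X... depth 6

value(X.O./X..., O) = 0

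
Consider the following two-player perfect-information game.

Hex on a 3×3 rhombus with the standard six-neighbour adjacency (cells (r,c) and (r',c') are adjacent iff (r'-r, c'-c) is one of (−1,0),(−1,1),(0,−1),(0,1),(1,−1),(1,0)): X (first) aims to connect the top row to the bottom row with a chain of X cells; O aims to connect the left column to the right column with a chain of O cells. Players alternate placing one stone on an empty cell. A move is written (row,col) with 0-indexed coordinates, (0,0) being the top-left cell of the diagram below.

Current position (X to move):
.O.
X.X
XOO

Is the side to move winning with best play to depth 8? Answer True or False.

X winning at [.O./X.X/XOO]: True

p1 X@[.O./X.X/XOO]: (0,0)[XO./X.X/XOO]+1* (0,2)[.OX/X.X/XOO]+1 (1,1)[.O./XXX/XOO]+1
p2 O@[XO./X.X/XOO] terminal -1; root [.O./X.X/XOO] d8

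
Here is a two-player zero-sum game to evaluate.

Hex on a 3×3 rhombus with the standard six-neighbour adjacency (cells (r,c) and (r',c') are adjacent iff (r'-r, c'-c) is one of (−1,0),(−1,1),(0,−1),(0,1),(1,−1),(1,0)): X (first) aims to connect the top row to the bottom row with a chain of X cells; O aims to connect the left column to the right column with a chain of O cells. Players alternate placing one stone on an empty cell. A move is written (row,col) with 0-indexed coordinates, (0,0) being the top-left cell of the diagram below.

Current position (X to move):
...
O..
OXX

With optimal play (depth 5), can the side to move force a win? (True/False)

[.../O../OXX] X move#1: (0,0):-1/X../O../OXX, (0,1):-1/.X./O../OXX, (0,2):+1/..X/O../OXX*, (1,1):+1/.../OX./OXX, (1,2):-1/.../O.X/OXX
[..X/O../OXX] O move#2: (0,0):-1/O.X/O../OXX*, (0,1):-1/.OX/O../OXX, (1,1):-1/..X/OO./OXX, (1,2):-1/..X/O.O/OXX
[O.X/O../OXX] X move#3: (0,1):+1/OXX/O../OXX*, (1,1):+1/O.X/OX./OXX, (1,2):+1/O.X/O.X/OXX
[OXX/O../OXX] O move#4: (1,1):-1/OXX/OO./OXX*, (1,2):-1/OXX/O.O/OXX
[OXX/OO./OXX] X move#5: (1,2):+1/OXX/OOX/OXX*
[OXX/OOX/OXX] end (terminal -1, O#6); searched .../O../OXX to 5

X winning at [.../O../OXX]: True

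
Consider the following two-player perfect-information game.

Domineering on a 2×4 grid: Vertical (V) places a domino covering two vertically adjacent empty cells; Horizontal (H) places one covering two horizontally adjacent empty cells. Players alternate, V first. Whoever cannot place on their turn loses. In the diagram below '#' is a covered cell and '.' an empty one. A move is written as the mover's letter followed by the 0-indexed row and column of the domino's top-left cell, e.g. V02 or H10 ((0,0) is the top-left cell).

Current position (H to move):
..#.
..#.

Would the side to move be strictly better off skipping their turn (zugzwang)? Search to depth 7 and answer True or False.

ply 1, H at ..#./..#. | H00=+1→###./..#.*; H10=+1→..#./###.
ply 2, V at ###./..#. | V03=-1→####/..##*
ply 3, H at ####/..## | H10=+1→####/####*
ply 4: ####/#### is terminal -1 (V); from ..#./..#. depth 7
pass branch (V moves first from the same position):
  | ply 1, V at ..#./..#. | V00=+1→#.#./#.#.*; V01=+1→.##./.##.; V03=-1→..##/..##
  | ply 2: #.#./#.#. is terminal -1 (H); from ..#./..#. depth 7
H moving scores +1; H passing scores -1

zugzwang(..#./..#., H) = False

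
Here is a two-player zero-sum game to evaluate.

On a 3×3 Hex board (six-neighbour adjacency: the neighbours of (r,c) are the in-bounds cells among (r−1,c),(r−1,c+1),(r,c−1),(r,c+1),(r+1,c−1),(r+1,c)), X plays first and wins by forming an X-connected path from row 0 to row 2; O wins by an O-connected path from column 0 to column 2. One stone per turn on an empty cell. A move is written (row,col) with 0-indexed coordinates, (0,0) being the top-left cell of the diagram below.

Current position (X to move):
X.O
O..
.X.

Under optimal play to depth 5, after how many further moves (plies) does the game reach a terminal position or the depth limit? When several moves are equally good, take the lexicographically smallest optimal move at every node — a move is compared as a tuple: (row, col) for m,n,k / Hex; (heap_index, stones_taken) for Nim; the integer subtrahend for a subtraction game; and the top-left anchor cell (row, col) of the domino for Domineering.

p1 X@[X.O/O../.X.]: (0,1)[XXO/O../.X.]-1* (1,1)[X.O/OX./.X.]-1 (1,2)[X.O/O.X/.X.]-1 (2,0)[X.O/O../XX.]-1 (2,2)[X.O/O../.XX]-1
p2 O@[XXO/O../.X.]: (1,1)[XXO/OO./.X.]+1* (1,2)[XXO/O.O/.X.]-1 (2,0)[XXO/O../OX.]-1 (2,2)[XXO/O../.XO]-1
p3 X@[XXO/OO./.X.] terminal -1; root [X.O/O../.X.] d5

PV length from [X.O/O../.X.]: 2 plies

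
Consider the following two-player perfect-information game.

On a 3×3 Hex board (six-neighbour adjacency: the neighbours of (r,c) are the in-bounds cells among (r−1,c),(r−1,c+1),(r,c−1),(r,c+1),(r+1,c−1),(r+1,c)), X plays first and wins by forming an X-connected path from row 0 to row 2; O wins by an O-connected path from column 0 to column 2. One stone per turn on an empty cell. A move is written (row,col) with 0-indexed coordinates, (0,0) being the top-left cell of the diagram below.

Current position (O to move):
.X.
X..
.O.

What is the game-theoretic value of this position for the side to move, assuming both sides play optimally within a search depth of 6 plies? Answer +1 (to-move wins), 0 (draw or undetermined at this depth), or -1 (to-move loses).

[.X./X../.O.] O move#1: (0,0):-1/OX./X../.O., (0,2):-1/.XO/X../.O., (1,1):-1/.X./XO./.O., (1,2):-1/.X./X.O/.O., (2,0):+1/.X./X../OO.*, (2,2):-1/.X./X../.OO
[.X./X../OO.] X move#2: (0,0):-1/XX./X../OO.*, (0,2):-1/.XX/X../OO., (1,1):-1/.X./XX./OO., (1,2):-1/.X./X.X/OO., (2,2):-1/.X./X../OOX
[XX./X../OO.] O move#3: (0,2):+1/XXO/X../OO.*, (1,1):+1/XX./XO./OO., (1,2):+1/XX./X.O/OO., (2,2):+1/XX./X../OOO
[XXO/X../OO.] X move#4: (1,1):-1/XXO/XX./OO.*, (1,2):-1/XXO/X.X/OO., (2,2):-1/XXO/X../OOX
[XXO/XX./OO.] O move#5: (1,2):+1/XXO/XXO/OO.*, (2,2):+1/XXO/XX./OOO
[XXO/XXO/OO.] end (terminal -1, X#6); searched .X./X../.O. to 6

value(.X./X../.O., O) = +1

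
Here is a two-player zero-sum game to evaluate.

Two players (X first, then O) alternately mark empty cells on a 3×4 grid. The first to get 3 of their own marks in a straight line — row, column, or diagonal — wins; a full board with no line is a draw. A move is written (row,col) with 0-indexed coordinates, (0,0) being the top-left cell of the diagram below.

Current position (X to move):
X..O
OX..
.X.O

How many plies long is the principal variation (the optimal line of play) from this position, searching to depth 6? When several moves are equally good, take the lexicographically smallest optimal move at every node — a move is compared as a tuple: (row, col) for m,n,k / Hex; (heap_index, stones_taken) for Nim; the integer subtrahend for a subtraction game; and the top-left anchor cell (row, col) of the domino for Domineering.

PV length from [X..O/OX../.X.O]: 1 ply

ply 1, X at X..O/OX../.X.O | (0,1)=+1→XX.O/OX../.X.O*; (0,2)=-1→X.XO/OX../.X.O; (1,2)=-1→X..O/OXX./.X.O; (1,3)=+1→X..O/OX.X/.X.O; (2,0)=-1→X..O/OX../XX.O; (2,2)=+1→X..O/OX../.XXO
ply 2: XX.O/OX../.X.O is terminal -1 (O); from X..O/OX../.X.O depth 6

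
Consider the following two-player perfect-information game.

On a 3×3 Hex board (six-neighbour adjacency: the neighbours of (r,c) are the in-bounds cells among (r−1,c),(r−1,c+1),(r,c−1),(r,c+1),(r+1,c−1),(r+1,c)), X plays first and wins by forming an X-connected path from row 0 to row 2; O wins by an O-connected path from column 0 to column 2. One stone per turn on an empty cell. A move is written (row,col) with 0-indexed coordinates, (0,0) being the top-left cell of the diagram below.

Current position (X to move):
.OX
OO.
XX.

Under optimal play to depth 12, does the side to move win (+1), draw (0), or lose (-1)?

[.OX/OO./XX.] X move#1: (0,0):-1/XOX/OO./XX., (1,2):+1/.OX/OOX/XX.*, (2,2):-1/.OX/OO./XXX
[.OX/OOX/XX.] end (terminal -1, O#2); searched .OX/OO./XX. to 12

value(.OX/OO./XX., X) = +1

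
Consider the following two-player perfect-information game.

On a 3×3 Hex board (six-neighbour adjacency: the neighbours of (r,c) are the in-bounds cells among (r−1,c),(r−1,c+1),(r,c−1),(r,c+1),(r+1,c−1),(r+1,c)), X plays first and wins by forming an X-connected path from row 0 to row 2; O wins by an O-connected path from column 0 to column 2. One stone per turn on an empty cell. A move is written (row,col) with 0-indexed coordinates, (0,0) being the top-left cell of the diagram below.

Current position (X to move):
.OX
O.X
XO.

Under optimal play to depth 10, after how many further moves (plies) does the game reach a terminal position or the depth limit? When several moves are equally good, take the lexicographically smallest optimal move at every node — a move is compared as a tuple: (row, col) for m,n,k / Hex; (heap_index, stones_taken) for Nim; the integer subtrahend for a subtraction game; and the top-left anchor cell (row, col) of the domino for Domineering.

p1 X@[.OX/O.X/XO.]: (0,0)[XOX/O.X/XO.]+1* (1,1)[.OX/OXX/XO.]+1 (2,2)[.OX/O.X/XOX]+1
p2 O@[XOX/O.X/XO.]: (1,1)[XOX/OOX/XO.]-1* (2,2)[XOX/O.X/XOO]-1
p3 X@[XOX/OOX/XO.]: (2,2)[XOX/OOX/XOX]+1*
p4 O@[XOX/OOX/XOX] terminal -1; root [.OX/O.X/XO.] d10

PV length from [.OX/O.X/XO.]: 3 plies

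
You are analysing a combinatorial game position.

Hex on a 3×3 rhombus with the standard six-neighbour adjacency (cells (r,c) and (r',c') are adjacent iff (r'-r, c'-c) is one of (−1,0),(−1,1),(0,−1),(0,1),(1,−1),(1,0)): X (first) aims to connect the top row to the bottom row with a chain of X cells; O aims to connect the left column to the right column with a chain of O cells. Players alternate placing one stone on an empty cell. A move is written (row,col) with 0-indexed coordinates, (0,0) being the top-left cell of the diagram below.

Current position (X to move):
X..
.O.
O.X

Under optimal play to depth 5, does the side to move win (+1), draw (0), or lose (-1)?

[X../.O./O.X] X move#1: (0,1):-1/XX./.O./O.X*, (0,2):-1/X.X/.O./O.X, (1,0):-1/X../XO./O.X, (1,2):-1/X../.OX/O.X, (2,1):-1/X../.O./OXX
[XX./.O./O.X] O move#2: (0,2):+1/XXO/.O./O.X*, (1,0):+1/XX./OO./O.X, (1,2):+1/XX./.OO/O.X, (2,1):+1/XX./.O./OOX
[XXO/.O./O.X] end (terminal -1, X#3); searched X../.O./O.X to 5

value(X../.O./O.X, X) = -1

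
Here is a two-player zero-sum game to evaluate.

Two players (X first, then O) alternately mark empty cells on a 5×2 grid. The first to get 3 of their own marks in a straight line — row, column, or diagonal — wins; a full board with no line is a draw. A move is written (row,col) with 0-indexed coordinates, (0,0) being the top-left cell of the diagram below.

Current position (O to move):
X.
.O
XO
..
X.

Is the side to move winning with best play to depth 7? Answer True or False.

ply 1, O at X./.O/XO/../X. | (0,1)=+1→XO/.O/XO/../X.*; (1,0)=-1→X./OO/XO/../X.; (3,0)=-1→X./.O/XO/O./X.; (3,1)=+1→X./.O/XO/.O/X.; (4,1)=-1→X./.O/XO/../XO
ply 2: XO/.O/XO/../X. is terminal -1 (X); from X./.O/XO/../X. depth 7

O winning at [X./.O/XO/../X.]: True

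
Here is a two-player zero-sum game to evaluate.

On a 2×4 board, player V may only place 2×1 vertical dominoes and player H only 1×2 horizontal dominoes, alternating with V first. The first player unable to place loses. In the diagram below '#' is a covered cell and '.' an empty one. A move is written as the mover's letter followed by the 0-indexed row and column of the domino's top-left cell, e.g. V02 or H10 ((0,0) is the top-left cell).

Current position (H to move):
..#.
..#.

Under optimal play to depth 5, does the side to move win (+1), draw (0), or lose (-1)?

ply 1, H at ..#./..#. | H00=+1→###./..#.*; H10=+1→..#./###.
ply 2, V at ###./..#. | V03=-1→####/..##*
ply 3, H at ####/..## | H10=+1→####/####*
ply 4: ####/#### is terminal -1 (V); from ..#./..#. depth 5

value(..#./..#., H) = +1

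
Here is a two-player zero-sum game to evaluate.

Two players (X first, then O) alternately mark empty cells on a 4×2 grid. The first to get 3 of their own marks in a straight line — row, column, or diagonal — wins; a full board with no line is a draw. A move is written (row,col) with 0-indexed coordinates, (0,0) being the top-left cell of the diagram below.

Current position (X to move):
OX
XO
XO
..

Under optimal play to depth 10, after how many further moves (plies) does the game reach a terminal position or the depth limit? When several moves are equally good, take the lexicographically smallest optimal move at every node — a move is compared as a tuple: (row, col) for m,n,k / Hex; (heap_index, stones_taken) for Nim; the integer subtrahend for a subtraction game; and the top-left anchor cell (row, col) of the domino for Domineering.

PV length from [OX/XO/XO/..]: 1 ply

[OX/XO/XO/..] X move#1: (3,0):+1/OX/XO/XO/X.*, (3,1):+0/OX/XO/XO/.X
[OX/XO/XO/X.] end (terminal -1, O#2); searched OX/XO/XO/.. to 10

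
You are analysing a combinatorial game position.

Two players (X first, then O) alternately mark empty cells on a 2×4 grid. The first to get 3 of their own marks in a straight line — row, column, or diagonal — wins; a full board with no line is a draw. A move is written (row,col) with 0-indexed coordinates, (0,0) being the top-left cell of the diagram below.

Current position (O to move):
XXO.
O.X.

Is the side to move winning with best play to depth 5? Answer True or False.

O winning at [XXO./O.X.]: False

[XXO./O.X.] O move#1: (0,3):+0/XXOO/O.X.*, (1,1):+0/XXO./OOX., (1,3):+0/XXO./O.XO
[XXOO/O.X.] X move#2: (1,1):+0/XXOO/OXX.*, (1,3):+0/XXOO/O.XX
[XXOO/OXX.] O move#3: (1,3):+0/XXOO/OXXO*
[XXOO/OXXO] end (terminal +0, X#4); searched XXO./O.X. to 5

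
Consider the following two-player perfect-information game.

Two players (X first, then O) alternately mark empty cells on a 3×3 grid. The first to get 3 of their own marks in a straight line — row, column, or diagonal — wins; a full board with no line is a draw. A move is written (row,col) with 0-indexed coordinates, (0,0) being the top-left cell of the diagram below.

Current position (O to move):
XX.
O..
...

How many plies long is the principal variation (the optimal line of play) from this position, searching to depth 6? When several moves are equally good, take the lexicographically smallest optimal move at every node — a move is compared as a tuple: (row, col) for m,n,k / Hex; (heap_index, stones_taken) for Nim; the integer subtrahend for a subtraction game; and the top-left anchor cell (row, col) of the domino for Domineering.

p1 O@[XX./O../...]: (0,2)[XXO/O../...]-1* (1,1)[XX./OO./...]-1 (1,2)[XX./O.O/...]-1 (2,0)[XX./O../O..]-1 (2,1)[XX./O../.O.]-1 (2,2)[XX./O../..O]-1
p2 X@[XXO/O../...]: (1,1)[XXO/OX./...]+1* (1,2)[XXO/O.X/...]+0 (2,0)[XXO/O../X..]-1 (2,1)[XXO/O../.X.]-1 (2,2)[XXO/O../..X]-1
p3 O@[XXO/OX./...]: (1,2)[XXO/OXO/...]-1* (2,0)[XXO/OX./O..]-1 (2,1)[XXO/OX./.O.]-1 (2,2)[XXO/OX./..O]-1
p4 X@[XXO/OXO/...]: (2,0)[XXO/OXO/X..]-1 (2,1)[XXO/OXO/.X.]+1* (2,2)[XXO/OXO/..X]+1
p5 O@[XXO/OXO/.X.] terminal -1; root [XX./O../...] d6

PV length from [XX./O../...]: 4 plies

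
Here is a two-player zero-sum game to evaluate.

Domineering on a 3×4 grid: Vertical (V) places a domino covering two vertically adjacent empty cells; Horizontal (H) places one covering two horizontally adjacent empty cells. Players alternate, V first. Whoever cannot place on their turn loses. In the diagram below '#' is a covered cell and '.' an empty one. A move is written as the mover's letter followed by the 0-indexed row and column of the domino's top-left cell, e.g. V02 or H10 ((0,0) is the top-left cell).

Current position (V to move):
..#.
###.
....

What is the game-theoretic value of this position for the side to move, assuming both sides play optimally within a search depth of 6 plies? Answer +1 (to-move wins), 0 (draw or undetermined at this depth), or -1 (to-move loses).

value(..#./###./...., V) = -1

p1 V@[..#./###./....]: V03[..##/####/....]-1* V13[..#./####/...#]-1
p2 H@[..##/####/....]: H00[####/####/....]+1* H20[..##/####/##..]+1 H21[..##/####/.##.]+1 H22[..##/####/..##]+1
p3 V@[####/####/....] terminal -1; root [..#./###./....] d6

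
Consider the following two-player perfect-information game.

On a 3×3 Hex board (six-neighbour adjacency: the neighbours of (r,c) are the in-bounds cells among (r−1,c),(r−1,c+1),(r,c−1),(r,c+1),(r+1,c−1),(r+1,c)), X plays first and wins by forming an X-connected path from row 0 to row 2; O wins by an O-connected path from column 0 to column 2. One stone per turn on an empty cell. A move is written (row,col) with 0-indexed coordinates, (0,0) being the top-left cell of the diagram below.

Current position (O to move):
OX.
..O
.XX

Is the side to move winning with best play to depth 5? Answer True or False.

ply 1, O at OX./..O/.XX | (0,2)=-1→OXO/..O/.XX; (1,0)=-1→OX./O.O/.XX; (1,1)=+1→OX./.OO/.XX*; (2,0)=-1→OX./..O/OXX
ply 2, X at OX./.OO/.XX | (0,2)=-1→OXX/.OO/.XX*; (1,0)=-1→OX./XOO/.XX; (2,0)=-1→OX./.OO/XXX
ply 3, O at OXX/.OO/.XX | (1,0)=+1→OXX/OOO/.XX*; (2,0)=+1→OXX/.OO/OXX
ply 4: OXX/OOO/.XX is terminal -1 (X); from OX./..O/.XX depth 5

O winning at [OX./..O/.XX]: True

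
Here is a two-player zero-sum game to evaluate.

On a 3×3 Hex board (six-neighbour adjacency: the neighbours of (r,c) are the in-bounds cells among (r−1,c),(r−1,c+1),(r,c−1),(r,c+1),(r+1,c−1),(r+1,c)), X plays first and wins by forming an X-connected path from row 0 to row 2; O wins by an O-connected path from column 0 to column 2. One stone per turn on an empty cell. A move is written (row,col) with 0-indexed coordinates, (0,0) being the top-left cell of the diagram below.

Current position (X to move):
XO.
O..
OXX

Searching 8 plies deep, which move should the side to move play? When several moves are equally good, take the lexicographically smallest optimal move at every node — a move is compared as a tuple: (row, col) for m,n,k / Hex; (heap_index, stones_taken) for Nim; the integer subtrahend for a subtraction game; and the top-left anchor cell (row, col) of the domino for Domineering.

X's best at [XO./O../OXX]: (0,2)

[XO./O../OXX] X move#1: (0,2):+1/XOX/O../OXX*, (1,1):-1/XO./OX./OXX, (1,2):-1/XO./O.X/OXX
[XOX/O../OXX] O move#2: (1,1):-1/XOX/OO./OXX*, (1,2):-1/XOX/O.O/OXX
[XOX/OO./OXX] X move#3: (1,2):+1/XOX/OOX/OXX*
[XOX/OOX/OXX] end (terminal -1, O#4); searched XO./O../OXX to 8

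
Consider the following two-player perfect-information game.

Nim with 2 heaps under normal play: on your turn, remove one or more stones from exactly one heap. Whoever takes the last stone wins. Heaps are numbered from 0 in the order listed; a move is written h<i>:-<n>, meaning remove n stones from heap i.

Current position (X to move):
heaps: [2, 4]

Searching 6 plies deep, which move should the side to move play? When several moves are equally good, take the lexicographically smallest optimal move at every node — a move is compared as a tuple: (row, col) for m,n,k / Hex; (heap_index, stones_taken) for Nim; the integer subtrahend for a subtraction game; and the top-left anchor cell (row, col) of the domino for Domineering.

X's best at [(2,4)]: h1:-2

[(2,4)] X move#1: h0:-1:-1/(1,4), h0:-2:-1/(0,4), h1:-1:-1/(2,3), h1:-2:+1/(2,2)*, h1:-3:-1/(2,1), h1:-4:-1/(2,0)
[(2,2)] O move#2: h0:-1:-1/(1,2)*, h0:-2:-1/(0,2), h1:-1:-1/(2,1), h1:-2:-1/(2,0)
[(1,2)] X move#3: h0:-1:-1/(0,2), h1:-1:+1/(1,1)*, h1:-2:-1/(1,0)
[(1,1)] O move#4: h0:-1:-1/(0,1)*, h1:-1:-1/(1,0)
[(0,1)] X move#5: h1:-1:+1/(0,0)*
[(0,0)] end (terminal -1, O#6); searched (2,4) to 6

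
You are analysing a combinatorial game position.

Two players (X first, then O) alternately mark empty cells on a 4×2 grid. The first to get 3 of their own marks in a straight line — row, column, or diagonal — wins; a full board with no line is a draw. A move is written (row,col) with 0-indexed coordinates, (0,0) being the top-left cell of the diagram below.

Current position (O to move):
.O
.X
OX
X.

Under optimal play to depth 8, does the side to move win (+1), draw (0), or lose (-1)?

value(.O/.X/OX/X., O) = 0

ply 1, O at .O/.X/OX/X. | (0,0)=-1→OO/.X/OX/X.; (1,0)=-1→.O/OX/OX/X.; (3,1)=+0→.O/.X/OX/XO*
ply 2, X at .O/.X/OX/XO | (0,0)=+0→XO/.X/OX/XO*; (1,0)=+0→.O/XX/OX/XO
ply 3, O at XO/.X/OX/XO | (1,0)=+0→XO/OX/OX/XO*
ply 4: XO/OX/OX/XO is terminal +0 (X); from .O/.X/OX/X. depth 8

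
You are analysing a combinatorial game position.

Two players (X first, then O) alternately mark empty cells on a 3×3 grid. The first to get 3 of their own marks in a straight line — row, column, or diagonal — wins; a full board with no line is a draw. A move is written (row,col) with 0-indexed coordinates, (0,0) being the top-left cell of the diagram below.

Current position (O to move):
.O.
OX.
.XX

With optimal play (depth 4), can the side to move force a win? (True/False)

ply 1, O at .O./OX./.XX | (0,0)=-1→OO./OX./.XX*; (0,2)=-1→.OO/OX./.XX; (1,2)=-1→.O./OXO/.XX; (2,0)=-1→.O./OX./OXX
ply 2, X at OO./OX./.XX | (0,2)=-1→OOX/OX./.XX; (1,2)=-1→OO./OXX/.XX; (2,0)=+1→OO./OX./XXX*
ply 3: OO./OX./XXX is terminal -1 (O); from .O./OX./.XX depth 4

O winning at [.O./OX./.XX]: False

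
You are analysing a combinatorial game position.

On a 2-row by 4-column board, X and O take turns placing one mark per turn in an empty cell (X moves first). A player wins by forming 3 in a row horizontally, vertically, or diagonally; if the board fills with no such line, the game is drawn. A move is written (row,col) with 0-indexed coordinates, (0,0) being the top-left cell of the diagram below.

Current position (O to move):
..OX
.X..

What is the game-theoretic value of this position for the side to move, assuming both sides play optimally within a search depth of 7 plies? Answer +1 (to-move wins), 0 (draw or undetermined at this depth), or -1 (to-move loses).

value(..OX/.X.., O) = 0

ply 1, O at ..OX/.X.. | (0,0)=+0→O.OX/.X..*; (0,1)=+0→.OOX/.X..; (1,0)=+0→..OX/OX..; (1,2)=+0→..OX/.XO.; (1,3)=+0→..OX/.X.O
ply 2, X at O.OX/.X.. | (0,1)=+0→OXOX/.X..*; (1,0)=-1→O.OX/XX..; (1,2)=-1→O.OX/.XX.; (1,3)=-1→O.OX/.X.X
ply 3, O at OXOX/.X.. | (1,0)=+0→OXOX/OX..*; (1,2)=+0→OXOX/.XO.; (1,3)=+0→OXOX/.X.O
ply 4, X at OXOX/OX.. | (1,2)=+0→OXOX/OXX.*; (1,3)=+0→OXOX/OX.X
ply 5, O at OXOX/OXX. | (1,3)=+0→OXOX/OXXO*
ply 6: OXOX/OXXO is terminal +0 (X); from ..OX/.X.. depth 7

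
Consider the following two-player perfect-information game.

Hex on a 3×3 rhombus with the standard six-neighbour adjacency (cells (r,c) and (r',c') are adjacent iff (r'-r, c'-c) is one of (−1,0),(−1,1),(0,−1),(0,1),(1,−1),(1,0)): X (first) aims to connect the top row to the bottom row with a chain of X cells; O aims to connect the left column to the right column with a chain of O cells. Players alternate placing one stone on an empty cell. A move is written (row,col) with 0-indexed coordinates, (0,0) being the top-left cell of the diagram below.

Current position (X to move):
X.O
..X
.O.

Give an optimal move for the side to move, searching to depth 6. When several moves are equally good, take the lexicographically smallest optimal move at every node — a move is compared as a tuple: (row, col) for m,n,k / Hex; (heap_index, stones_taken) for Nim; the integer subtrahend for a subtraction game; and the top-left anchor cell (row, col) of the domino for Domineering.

[X.O/..X/.O.] X move#1: (0,1):-1/XXO/..X/.O., (1,0):-1/X.O/X.X/.O., (1,1):+1/X.O/.XX/.O.*, (2,0):-1/X.O/..X/XO., (2,2):-1/X.O/..X/.OX
[X.O/.XX/.O.] O move#2: (0,1):-1/XOO/.XX/.O.*, (1,0):-1/X.O/OXX/.O., (2,0):-1/X.O/.XX/OO., (2,2):-1/X.O/.XX/.OO
[XOO/.XX/.O.] X move#3: (1,0):+1/XOO/XXX/.O.*, (2,0):-1/XOO/.XX/XO., (2,2):-1/XOO/.XX/.OX
[XOO/XXX/.O.] O move#4: (2,0):-1/XOO/XXX/OO.*, (2,2):-1/XOO/XXX/.OO
[XOO/XXX/OO.] X move#5: (2,2):+1/XOO/XXX/OOX*
[XOO/XXX/OOX] end (terminal -1, O#6); searched X.O/..X/.O. to 6

X's best at [X.O/..X/.O.]: (1,1)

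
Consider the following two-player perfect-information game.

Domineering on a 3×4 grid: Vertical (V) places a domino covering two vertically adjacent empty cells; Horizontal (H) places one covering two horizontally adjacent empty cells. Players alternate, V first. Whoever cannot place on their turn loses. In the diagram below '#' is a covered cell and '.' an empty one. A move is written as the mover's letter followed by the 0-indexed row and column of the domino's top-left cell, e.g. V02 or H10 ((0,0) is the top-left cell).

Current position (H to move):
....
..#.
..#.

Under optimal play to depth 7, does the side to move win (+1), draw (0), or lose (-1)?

value(..../..#./..#., H) = +1

p1 H@[..../..#./..#.]: H00[##../..#./..#.]-1 H01[.##./..#./..#.]-1 H02[..##/..#./..#.]-1 H10[..../###./..#.]+1* H20[..../..#./###.]-1
p2 V@[..../###./..#.]: V03[...#/####/..#.]-1* V13[..../####/..##]-1
p3 H@[...#/####/..#.]: H00[##.#/####/..#.]+1* H01[.###/####/..#.]+1 H20[...#/####/###.]+1
p4 V@[##.#/####/..#.] terminal -1; root [..../..#./..#.] d7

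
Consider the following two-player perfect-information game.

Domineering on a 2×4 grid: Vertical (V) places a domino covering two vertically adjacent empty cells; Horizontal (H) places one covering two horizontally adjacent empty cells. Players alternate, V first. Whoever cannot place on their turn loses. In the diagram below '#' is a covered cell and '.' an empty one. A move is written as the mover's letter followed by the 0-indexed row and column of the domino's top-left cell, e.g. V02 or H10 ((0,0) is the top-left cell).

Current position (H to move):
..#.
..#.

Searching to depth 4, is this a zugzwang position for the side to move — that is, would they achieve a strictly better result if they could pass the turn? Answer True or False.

zugzwang(..#./..#., H) = False

ply 1, H at ..#./..#. | H00=+1→###./..#.*; H10=+1→..#./###.
ply 2, V at ###./..#. | V03=-1→####/..##*
ply 3, H at ####/..## | H10=+1→####/####*
ply 4: ####/#### is terminal -1 (V); from ..#./..#. depth 4
pass branch (V moves first from the same position):
  | ply 1, V at ..#./..#. | V00=+1→#.#./#.#.*; V01=+1→.##./.##.; V03=-1→..##/..##
  | ply 2: #.#./#.#. is terminal -1 (H); from ..#./..#. depth 4
H moving scores +1; H passing scores -1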